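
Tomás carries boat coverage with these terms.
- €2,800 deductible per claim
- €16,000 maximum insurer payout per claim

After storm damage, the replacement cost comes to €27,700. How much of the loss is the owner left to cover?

Less the €2,800 deductible: €27,700 − €2,800 = €24,900.
€24,900 exceeds the €16,000 limit, so the insurer pays the limit: €16,000.
Owner's share is the uncovered remainder: €27,700 − €16,000 = €11,700.

€11,700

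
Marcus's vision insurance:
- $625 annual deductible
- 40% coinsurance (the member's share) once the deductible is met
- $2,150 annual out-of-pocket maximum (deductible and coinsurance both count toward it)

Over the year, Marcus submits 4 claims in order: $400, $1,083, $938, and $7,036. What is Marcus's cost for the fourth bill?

Claim 1 ($400): fully absorbed by the deductible. Member owes $400 (running OOP $400).
Claim 2 ($1,083): deductible takes $225, $858 remains; 40% of $858 = $343.20. Member owes $568.20 (running OOP $968.20).
Claim 3 ($938): deductible met; 40% of $938 = $375.20. Member pays $375.20; OOP now $1,343.40.
Claim 4 ($7,036): deductible already satisfied, so member's share is 40% × $7,036 = $2,814.40. OOP would hit $4,157.80 > $2,150, so the cap limits the member to $2,150 − $1,343.40 = $806.60.

$806.60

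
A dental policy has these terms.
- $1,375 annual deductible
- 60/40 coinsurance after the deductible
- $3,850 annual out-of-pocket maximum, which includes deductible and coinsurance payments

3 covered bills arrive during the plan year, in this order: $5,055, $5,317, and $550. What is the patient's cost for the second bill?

#1 ($5,055): $1,375 finishes the deductible; $3,680 goes to coinsurance; coinsurance $3,680 × 40% = $1,472. Patient pays $2,847; OOP now $2,847.
#2 ($5,317): 40% coinsurance on $5,317 = $2,126.80. Adding that to $2,847 gives $4,973.80, past the $3,850 cap; patient pays only $3,850 − $2,847 = $1,003.

$1,003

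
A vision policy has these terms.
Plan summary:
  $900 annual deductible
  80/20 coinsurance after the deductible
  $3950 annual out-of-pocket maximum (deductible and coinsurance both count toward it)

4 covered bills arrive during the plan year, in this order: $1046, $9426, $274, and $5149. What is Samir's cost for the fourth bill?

Claim 1 ($1046): $900 finishes the deductible; $146 goes to coinsurance; coinsurance $146 × 20% = $29.20. Cost to member: $929.20. OOP to date $929.20.
Claim 2 ($9426): deductible already satisfied, so member's share is 20% × $9426 = $1885.20. Member owes $1885.20 (running OOP $2814.40).
Claim 3 ($274): deductible met; 20% of $274 = $54.80. Cost to member: $54.80. OOP to date $2869.20.
Claim 4 ($5149): deductible already satisfied, so member's share is 20% × $5149 = $1029.80. Member owes $1029.80 (running OOP $3899).

$1029.80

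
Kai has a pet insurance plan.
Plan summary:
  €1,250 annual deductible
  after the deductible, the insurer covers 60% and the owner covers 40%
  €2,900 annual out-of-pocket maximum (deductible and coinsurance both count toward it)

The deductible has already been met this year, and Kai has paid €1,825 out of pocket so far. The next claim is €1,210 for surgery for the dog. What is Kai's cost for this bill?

€484

With the deductible met, the entire €1,210 is subject to coinsurance.
Coinsurance: €1,210 × 40% = €484.
Total out-of-pocket so far would be €1,825 + €484 = €2,309, below the €2,900 cap — no reduction.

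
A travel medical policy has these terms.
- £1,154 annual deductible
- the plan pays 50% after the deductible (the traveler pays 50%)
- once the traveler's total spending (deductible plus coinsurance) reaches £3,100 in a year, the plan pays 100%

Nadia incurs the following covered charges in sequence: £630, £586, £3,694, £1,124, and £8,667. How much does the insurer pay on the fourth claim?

£1,056

Claim 1 (£630): entire amount goes to the deductible. Traveler owes £630 (running OOP £630). Insurer: £630 − £630 = £0.
Claim 2 (£586): £524 to deductible, leaving £62; coinsurance £62 × 50% = £31. Traveler owes £555 (running OOP £1,185). Plan pays £586 − £555 = £31.
Claim 3 (£3,694): 50% coinsurance on £3,694 = £1,847. Cost to traveler: £1,847. OOP to date £3,032. Insurer: £3,694 − £1,847 = £1,847.
Claim 4 (£1,124): 50% coinsurance on £1,124 = £562. OOP would hit £3,594 > £3,100, so the cap limits the traveler to £3,100 − £3,032 = £68. Plan pays £1,124 − £68 = £1,056.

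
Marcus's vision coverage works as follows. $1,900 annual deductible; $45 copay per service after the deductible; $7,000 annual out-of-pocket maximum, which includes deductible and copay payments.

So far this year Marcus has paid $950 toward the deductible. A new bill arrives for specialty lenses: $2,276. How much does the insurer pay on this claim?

$950 of the $1,900 deductible is already met, leaving $950.
After the $950 deductible portion, $2,276 − $950 = $1,326 is subject to the copay.
Copay on this service: $45.
Member responsibility before any cap: $950 + $45 = $995.
Total out-of-pocket so far would be $950 + $995 = $1,945, below the $7,000 cap — no reduction.
The plan picks up $2,276 − $995 = $1,281.

$1,281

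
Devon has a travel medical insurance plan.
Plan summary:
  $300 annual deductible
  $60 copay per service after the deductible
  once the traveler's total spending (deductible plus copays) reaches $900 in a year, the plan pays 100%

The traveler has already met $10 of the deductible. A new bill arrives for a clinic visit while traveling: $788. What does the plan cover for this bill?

$10 of the $300 deductible is already met, leaving $290.
The remaining $498 (= $788 − $290) moves to the copay.
Copay on this service: $60.
So the traveler owes $290 + $60 = $350 before any cap.
Cumulative spending $10 + $350 = $360 stays under the $900 maximum.
Insurer pays the balance: $788 − $350 = $438.

$438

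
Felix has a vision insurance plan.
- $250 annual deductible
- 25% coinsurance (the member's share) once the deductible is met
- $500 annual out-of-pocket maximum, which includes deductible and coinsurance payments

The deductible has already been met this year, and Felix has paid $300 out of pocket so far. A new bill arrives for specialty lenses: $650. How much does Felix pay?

With the deductible met, the entire $650 is subject to coinsurance.
Coinsurance: $650 × 25% = $162.50.
Cumulative spending $300 + $162.50 = $462.50 stays under the $500 maximum.

$162.50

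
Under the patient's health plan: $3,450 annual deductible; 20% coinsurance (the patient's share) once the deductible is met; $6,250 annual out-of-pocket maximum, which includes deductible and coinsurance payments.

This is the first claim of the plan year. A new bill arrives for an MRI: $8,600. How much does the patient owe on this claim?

$4,480

Nothing has been paid toward the $3,450 deductible, so the first $3,450 of this charge is applied there.
After the $3,450 deductible portion, $8,600 − $3,450 = $5,150 is subject to coinsurance.
Patient's 20% share of $5,150 is $1,030.
So the patient owes $3,450 + $1,030 = $4,480 before any cap.
Total out-of-pocket so far would be $0 + $4,480 = $4,480, below the $6,250 cap — no reduction.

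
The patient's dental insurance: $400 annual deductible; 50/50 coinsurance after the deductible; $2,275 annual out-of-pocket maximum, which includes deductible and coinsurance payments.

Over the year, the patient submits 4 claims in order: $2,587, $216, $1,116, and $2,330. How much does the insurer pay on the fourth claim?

$2,214.50

Bill 1, $2,587: $400 to deductible, leaving $2,187; patient's 50% is $1,093.50. Patient owes $1,493.50 (running OOP $1,493.50). Insurer: $2,587 − $1,493.50 = $1,093.50.
Bill 2, $216: 50% coinsurance on $216 = $108. Cost to patient: $108. OOP to date $1,601.50. Plan pays $216 − $108 = $108.
Bill 3, $1,116: deductible met; 50% of $1,116 = $558. Patient owes $558 (running OOP $2,159.50). Insurer: $1,116 − $558 = $558.
Bill 4, $2,330: deductible met; 50% of $2,330 = $1,165. OOP would hit $3,324.50 > $2,275, so the cap limits the patient to $2,275 − $2,159.50 = $115.50. Insurer: $2,330 − $115.50 = $2,214.50.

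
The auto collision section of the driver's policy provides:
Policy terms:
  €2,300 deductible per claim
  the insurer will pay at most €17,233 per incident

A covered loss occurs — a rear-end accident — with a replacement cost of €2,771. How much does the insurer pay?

Subtract the deductible: €2,771 − €2,300 = €471.
That's under the €17,233 cap, so the insurer reimburses the full €471.

€471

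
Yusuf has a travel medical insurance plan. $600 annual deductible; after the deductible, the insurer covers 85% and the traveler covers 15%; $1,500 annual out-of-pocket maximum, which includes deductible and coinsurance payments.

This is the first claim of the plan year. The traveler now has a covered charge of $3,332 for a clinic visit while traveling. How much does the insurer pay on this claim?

Deductible not yet touched, so the first $600 of the bill goes to the deductible.
The remaining $2,732 (= $3,332 − $600) moves to coinsurance.
15% of $2,732 = $409.80 falls to the traveler.
So the traveler owes $600 + $409.80 = $1,009.80 before any cap.
Year-to-date out-of-pocket becomes $0 + $1,009.80 = $1,009.80, still under the $1,500 maximum, so no cap applies.
The plan picks up $3,332 − $1,009.80 = $2,322.20.

$2,322.20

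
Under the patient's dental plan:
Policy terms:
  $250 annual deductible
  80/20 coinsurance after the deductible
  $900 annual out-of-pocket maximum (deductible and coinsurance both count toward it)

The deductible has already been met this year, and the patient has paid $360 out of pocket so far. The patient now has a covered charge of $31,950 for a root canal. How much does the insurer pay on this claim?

$31,410

With the deductible met, the entire $31,950 is subject to coinsurance.
Coinsurance: $31,950 × 20% = $6,390.
Adding $6,390 to the $360 already spent would give $6,750, which exceeds the $900 cap; the patient pays just $900 − $360 = $540.
The plan picks up $31,950 − $540 = $31,410.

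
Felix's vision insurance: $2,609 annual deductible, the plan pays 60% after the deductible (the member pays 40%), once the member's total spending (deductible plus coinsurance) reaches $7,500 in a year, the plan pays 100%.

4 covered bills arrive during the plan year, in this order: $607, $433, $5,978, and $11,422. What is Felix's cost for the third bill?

$3,332.60

#1 ($607): entire amount goes to the deductible. Member pays $607; OOP now $607.
#2 ($433): fully absorbed by the deductible. Member pays $433; OOP now $1,040.
#3 ($5,978): deductible takes $1,569, $4,409 remains; member's 40% is $1,763.60. Member pays $3,332.60; OOP now $4,372.60.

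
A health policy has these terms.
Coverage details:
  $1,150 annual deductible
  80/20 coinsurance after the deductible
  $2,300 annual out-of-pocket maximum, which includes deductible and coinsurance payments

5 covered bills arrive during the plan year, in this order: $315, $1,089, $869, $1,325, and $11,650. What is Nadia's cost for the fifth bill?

$660.40

#1 ($315): entire amount goes to the deductible. Cost to patient: $315. OOP to date $315.
#2 ($1,089): $835 finishes the deductible; $254 goes to coinsurance; patient's 20% is $50.80. Cost to patient: $885.80. OOP to date $1,200.80.
#3 ($869): deductible met; 20% of $869 = $173.80. Cost to patient: $173.80. OOP to date $1,374.60.
#4 ($1,325): deductible met; 20% of $1,325 = $265. Cost to patient: $265. OOP to date $1,639.60.
#5 ($11,650): 20% coinsurance on $11,650 = $2,330. Adding that to $1,639.60 gives $3,969.60, past the $2,300 cap; patient pays only $2,300 − $1,639.60 = $660.40.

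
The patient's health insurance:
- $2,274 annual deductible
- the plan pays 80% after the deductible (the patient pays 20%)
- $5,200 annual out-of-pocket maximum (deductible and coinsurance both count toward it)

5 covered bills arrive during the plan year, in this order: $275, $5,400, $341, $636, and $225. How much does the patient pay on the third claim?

$68.20

Claim 1 — $275: all of it applies to the deductible. Cost to patient: $275. OOP to date $275.
Claim 2 — $5,400: $1,999 finishes the deductible; $3,401 goes to coinsurance; 20% of $3,401 = $680.20. Patient pays $2,679.20; OOP now $2,954.20.
Claim 3 — $341: deductible met; 20% of $341 = $68.20. Cost to patient: $68.20. OOP to date $3,022.40.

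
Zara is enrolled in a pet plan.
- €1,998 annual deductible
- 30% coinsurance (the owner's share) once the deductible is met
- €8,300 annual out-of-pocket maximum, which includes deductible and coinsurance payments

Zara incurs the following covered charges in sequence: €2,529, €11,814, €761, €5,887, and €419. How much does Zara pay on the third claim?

#1 (€2,529): €1,998 finishes the deductible; €531 goes to coinsurance; owner's 30% is €159.30. Cost to owner: €2,157.30. OOP to date €2,157.30.
#2 (€11,814): 30% coinsurance on €11,814 = €3,544.20. Owner owes €3,544.20 (running OOP €5,701.50).
#3 (€761): 30% coinsurance on €761 = €228.30. Owner owes €228.30 (running OOP €5,929.80).

€228.30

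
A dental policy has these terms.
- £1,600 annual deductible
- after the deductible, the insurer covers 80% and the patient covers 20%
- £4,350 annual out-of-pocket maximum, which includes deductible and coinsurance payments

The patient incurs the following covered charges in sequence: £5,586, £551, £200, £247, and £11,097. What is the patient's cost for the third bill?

£40

Bill 1, £5,586: £1,600 to deductible, leaving £3,986; 20% of £3,986 = £797.20. Patient pays £2,397.20; OOP now £2,397.20.
Bill 2, £551: deductible already satisfied, so patient's share is 20% × £551 = £110.20. Patient pays £110.20; OOP now £2,507.40.
Bill 3, £200: deductible met; 20% of £200 = £40. Patient owes £40 (running OOP £2,547.40).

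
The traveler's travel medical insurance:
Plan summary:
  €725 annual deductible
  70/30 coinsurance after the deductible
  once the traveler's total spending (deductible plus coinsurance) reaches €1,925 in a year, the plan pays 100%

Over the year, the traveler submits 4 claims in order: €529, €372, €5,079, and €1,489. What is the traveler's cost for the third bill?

#1 (€529): entire amount goes to the deductible. Traveler pays €529; OOP now €529.
#2 (€372): €196 finishes the deductible; €176 goes to coinsurance; traveler's 30% is €52.80. Traveler pays €248.80; OOP now €777.80.
#3 (€5,079): 30% coinsurance on €5,079 = €1,523.70. OOP would hit €2,301.50 > €1,925, so the cap limits the traveler to €1,925 − €777.80 = €1,147.20.

€1,147.20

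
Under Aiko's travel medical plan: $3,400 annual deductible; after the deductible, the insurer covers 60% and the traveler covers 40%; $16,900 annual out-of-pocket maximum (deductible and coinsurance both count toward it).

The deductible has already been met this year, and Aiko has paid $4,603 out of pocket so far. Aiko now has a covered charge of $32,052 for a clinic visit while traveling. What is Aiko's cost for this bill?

With the deductible met, the entire $32,052 is subject to coinsurance.
Coinsurance: $32,052 × 40% = $12,820.80.
Year-to-date out-of-pocket would reach $4,603 + $12,820.80 = $17,423.80, above the $16,900 maximum, so the traveler pays only $16,900 − $4,603 = $12,297.

$12,297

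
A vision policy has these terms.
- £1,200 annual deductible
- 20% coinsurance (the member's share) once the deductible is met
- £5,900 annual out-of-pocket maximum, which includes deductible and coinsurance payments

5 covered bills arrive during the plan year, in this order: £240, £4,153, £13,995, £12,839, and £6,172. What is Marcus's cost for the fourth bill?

#1 (£240): fully absorbed by the deductible. Cost to member: £240. OOP to date £240.
#2 (£4,153): £960 to deductible, leaving £3,193; 20% of £3,193 = £638.60. Member owes £1,598.60 (running OOP £1,838.60).
#3 (£13,995): 20% coinsurance on £13,995 = £2,799. Member pays £2,799; OOP now £4,637.60.
#4 (£12,839): deductible already satisfied, so member's share is 20% × £12,839 = £2,567.80. OOP would hit £7,205.40 > £5,900, so the cap limits the member to £5,900 − £4,637.60 = £1,262.40.

£1,262.40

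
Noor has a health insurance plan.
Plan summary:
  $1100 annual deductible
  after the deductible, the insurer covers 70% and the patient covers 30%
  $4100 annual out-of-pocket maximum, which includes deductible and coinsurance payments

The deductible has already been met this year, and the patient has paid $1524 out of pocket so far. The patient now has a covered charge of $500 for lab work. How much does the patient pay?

With the deductible met, the entire $500 is subject to coinsurance.
30% of $500 = $150 falls to the patient.
Year-to-date out-of-pocket becomes $1524 + $150 = $1674, still under the $4100 maximum, so no cap applies.

$150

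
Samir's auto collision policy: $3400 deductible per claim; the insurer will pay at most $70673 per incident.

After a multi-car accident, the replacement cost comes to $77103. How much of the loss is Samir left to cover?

$6430

Subtract the deductible: $77103 − $3400 = $73703.
Since $73703 > $70673, the payout is capped at $70673.
Out of pocket: $77103 − $70673 = $6430.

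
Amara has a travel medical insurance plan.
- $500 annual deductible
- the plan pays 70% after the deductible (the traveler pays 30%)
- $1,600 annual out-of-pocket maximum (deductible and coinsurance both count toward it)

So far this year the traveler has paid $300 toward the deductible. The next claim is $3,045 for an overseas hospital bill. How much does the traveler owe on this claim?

$300 of the $500 deductible is already met, leaving $200.
The remaining $2,845 (= $3,045 − $200) moves to coinsurance.
Coinsurance: $2,845 × 30% = $853.50.
That puts the traveler's cost at $200 + $853.50 = $1,053.50 before any cap.
Year-to-date out-of-pocket becomes $300 + $1,053.50 = $1,353.50, still under the $1,600 maximum, so no cap applies.

$1,053.50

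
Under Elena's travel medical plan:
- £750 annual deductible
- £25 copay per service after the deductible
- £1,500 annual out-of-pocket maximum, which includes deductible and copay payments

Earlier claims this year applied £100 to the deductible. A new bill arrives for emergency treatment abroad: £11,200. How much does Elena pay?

Remaining deductible: £750 − £100 = £650.
The remaining £10,550 (= £11,200 − £650) moves to the copay.
Copay on this service: £25.
Traveler responsibility before any cap: £650 + £25 = £675.
Total out-of-pocket so far would be £100 + £675 = £775, below the £1,500 cap — no reduction.

£675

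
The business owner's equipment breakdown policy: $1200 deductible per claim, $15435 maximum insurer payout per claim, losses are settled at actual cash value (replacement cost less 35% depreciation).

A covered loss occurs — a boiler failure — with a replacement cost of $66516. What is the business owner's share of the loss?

$51081

Actual cash value after 35% depreciation: $66516 × 65% = $43235.40.
Subtract the deductible: $43235.40 − $1200 = $42035.40.
Since $42035.40 > $15435, the payout is capped at $15435.
Business owner's share is the uncovered remainder: $66516 − $15435 = $51081.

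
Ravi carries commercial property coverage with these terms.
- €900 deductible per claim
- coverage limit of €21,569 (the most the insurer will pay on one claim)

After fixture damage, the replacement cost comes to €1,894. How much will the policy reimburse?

Subtract the deductible: €1,894 − €900 = €994.
€994 is within the €21,569 limit, so the insurer pays €994.

€994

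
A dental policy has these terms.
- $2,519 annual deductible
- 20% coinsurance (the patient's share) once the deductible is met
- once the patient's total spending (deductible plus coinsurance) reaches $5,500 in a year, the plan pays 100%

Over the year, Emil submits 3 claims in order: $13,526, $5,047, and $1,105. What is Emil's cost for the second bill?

Claim 1 — $13,526: $2,519 to deductible, leaving $11,007; coinsurance $11,007 × 20% = $2,201.40. Cost to patient: $4,720.40. OOP to date $4,720.40.
Claim 2 — $5,047: deductible already satisfied, so patient's share is 20% × $5,047 = $1,009.40. That would push OOP to $5,729.80, over the $5,500 cap, so patient pays $5,500 − $4,720.40 = $779.60.

$779.60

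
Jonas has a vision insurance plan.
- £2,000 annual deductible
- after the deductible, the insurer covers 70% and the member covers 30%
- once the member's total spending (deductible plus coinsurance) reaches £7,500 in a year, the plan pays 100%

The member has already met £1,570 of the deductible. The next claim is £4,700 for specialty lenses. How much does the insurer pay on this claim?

£2,989

£1,570 of the £2,000 deductible is already met, leaving £430.
That leaves £4,700 − £430 = £4,270 for coinsurance.
Coinsurance: £4,270 × 30% = £1,281.
Member responsibility before any cap: £430 + £1,281 = £1,711.
Total out-of-pocket so far would be £1,570 + £1,711 = £3,281, below the £7,500 cap — no reduction.
The plan picks up £4,700 − £1,711 = £2,989.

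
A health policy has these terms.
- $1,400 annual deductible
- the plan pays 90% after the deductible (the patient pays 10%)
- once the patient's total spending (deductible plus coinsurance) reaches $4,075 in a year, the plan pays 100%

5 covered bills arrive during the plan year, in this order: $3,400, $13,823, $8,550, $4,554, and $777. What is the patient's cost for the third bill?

$855

Claim 1 ($3,400): $1,400 finishes the deductible; $2,000 goes to coinsurance; 10% of $2,000 = $200. Patient owes $1,600 (running OOP $1,600).
Claim 2 ($13,823): deductible met; 10% of $13,823 = $1,382.30. Patient pays $1,382.30; OOP now $2,982.30.
Claim 3 ($8,550): deductible met; 10% of $8,550 = $855. Patient owes $855 (running OOP $3,837.30).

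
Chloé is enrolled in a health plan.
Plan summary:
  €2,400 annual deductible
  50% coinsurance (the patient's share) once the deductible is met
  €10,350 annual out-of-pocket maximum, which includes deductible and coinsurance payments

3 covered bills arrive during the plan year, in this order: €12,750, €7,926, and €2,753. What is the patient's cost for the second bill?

#1 (€12,750): deductible takes €2,400, €10,350 remains; coinsurance €10,350 × 50% = €5,175. Patient pays €7,575; OOP now €7,575.
#2 (€7,926): deductible already satisfied, so patient's share is 50% × €7,926 = €3,963. That would push OOP to €11,538, over the €10,350 cap, so patient pays €10,350 − €7,575 = €2,775.

€2,775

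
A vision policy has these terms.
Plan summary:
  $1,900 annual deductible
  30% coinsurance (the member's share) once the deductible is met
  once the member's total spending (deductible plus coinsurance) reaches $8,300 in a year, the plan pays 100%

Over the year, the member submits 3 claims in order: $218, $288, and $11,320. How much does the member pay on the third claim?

#1 ($218): all of it applies to the deductible. Member pays $218; OOP now $218.
#2 ($288): fully absorbed by the deductible. Cost to member: $288. OOP to date $506.
#3 ($11,320): $1,394 to deductible, leaving $9,926; coinsurance $9,926 × 30% = $2,977.80. Member owes $4,371.80 (running OOP $4,877.80).

$4,371.80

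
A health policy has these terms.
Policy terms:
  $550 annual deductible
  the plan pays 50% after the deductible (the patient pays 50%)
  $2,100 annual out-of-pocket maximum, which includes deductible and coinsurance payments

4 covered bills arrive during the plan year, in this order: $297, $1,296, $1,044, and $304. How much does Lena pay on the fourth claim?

$152

Claim 1 — $297: fully absorbed by the deductible. Patient owes $297 (running OOP $297).
Claim 2 — $1,296: $253 finishes the deductible; $1,043 goes to coinsurance; coinsurance $1,043 × 50% = $521.50. Patient owes $774.50 (running OOP $1,071.50).
Claim 3 — $1,044: deductible met; 50% of $1,044 = $522. Cost to patient: $522. OOP to date $1,593.50.
Claim 4 — $304: deductible already satisfied, so patient's share is 50% × $304 = $152. Patient owes $152 (running OOP $1,745.50).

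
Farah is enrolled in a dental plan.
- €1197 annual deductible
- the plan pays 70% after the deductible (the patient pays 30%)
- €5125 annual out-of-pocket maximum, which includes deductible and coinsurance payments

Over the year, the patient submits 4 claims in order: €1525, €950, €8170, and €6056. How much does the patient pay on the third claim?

€2451

Claim 1 (€1525): €1197 finishes the deductible; €328 goes to coinsurance; 30% of €328 = €98.40. Cost to patient: €1295.40. OOP to date €1295.40.
Claim 2 (€950): deductible met; 30% of €950 = €285. Cost to patient: €285. OOP to date €1580.40.
Claim 3 (€8170): deductible met; 30% of €8170 = €2451. Cost to patient: €2451. OOP to date €4031.40.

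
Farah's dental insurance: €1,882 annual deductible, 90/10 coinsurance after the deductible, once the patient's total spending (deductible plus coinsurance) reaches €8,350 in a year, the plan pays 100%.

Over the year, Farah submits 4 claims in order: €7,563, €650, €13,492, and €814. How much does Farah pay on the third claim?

€1,349.20

Claim 1 — €7,563: €1,882 finishes the deductible; €5,681 goes to coinsurance; patient's 10% is €568.10. Cost to patient: €2,450.10. OOP to date €2,450.10.
Claim 2 — €650: deductible already satisfied, so patient's share is 10% × €650 = €65. Patient pays €65; OOP now €2,515.10.
Claim 3 — €13,492: 10% coinsurance on €13,492 = €1,349.20. Patient pays €1,349.20; OOP now €3,864.30.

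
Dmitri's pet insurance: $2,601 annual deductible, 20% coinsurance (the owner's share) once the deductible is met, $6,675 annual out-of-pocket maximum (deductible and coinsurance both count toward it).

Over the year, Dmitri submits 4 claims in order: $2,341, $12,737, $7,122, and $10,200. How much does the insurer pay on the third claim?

$5,697.60

Claim 1 — $2,341: all of it applies to the deductible. Owner pays $2,341; OOP now $2,341. Insurer: $2,341 − $2,341 = $0.
Claim 2 — $12,737: deductible takes $260, $12,477 remains; coinsurance $12,477 × 20% = $2,495.40. Owner pays $2,755.40; OOP now $5,096.40. Plan pays $12,737 − $2,755.40 = $9,981.60.
Claim 3 — $7,122: deductible already satisfied, so owner's share is 20% × $7,122 = $1,424.40. Cost to owner: $1,424.40. OOP to date $6,520.80. Plan pays $7,122 − $1,424.40 = $5,697.60.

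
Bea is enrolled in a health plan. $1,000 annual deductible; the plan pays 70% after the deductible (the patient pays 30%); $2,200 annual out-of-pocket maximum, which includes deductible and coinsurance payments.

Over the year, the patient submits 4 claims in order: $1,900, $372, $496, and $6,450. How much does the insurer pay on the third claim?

$347.20

#1 ($1,900): deductible takes $1,000, $900 remains; 30% of $900 = $270. Cost to patient: $1,270. OOP to date $1,270. Insurer: $1,900 − $1,270 = $630.
#2 ($372): 30% coinsurance on $372 = $111.60. Patient pays $111.60; OOP now $1,381.60. Insurer: $372 − $111.60 = $260.40.
#3 ($496): deductible met; 30% of $496 = $148.80. Patient pays $148.80; OOP now $1,530.40. Plan pays $496 − $148.80 = $347.20.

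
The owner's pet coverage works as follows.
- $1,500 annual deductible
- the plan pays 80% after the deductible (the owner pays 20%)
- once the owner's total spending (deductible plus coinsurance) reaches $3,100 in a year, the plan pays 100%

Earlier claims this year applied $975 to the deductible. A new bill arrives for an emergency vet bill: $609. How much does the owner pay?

$541.80

Deductible still to meet: $1,500 − $975 = $525.
The remaining $84 (= $609 − $525) moves to coinsurance.
Owner's 20% share of $84 is $16.80.
That puts the owner's cost at $525 + $16.80 = $541.80 before any cap.
Cumulative spending $975 + $541.80 = $1,516.80 stays under the $3,100 maximum.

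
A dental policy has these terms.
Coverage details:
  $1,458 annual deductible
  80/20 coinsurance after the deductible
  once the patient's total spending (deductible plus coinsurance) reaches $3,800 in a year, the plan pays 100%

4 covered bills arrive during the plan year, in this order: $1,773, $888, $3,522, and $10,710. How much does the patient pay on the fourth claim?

$1,397

Claim 1 — $1,773: $1,458 finishes the deductible; $315 goes to coinsurance; coinsurance $315 × 20% = $63. Patient owes $1,521 (running OOP $1,521).
Claim 2 — $888: 20% coinsurance on $888 = $177.60. Patient owes $177.60 (running OOP $1,698.60).
Claim 3 — $3,522: deductible already satisfied, so patient's share is 20% × $3,522 = $704.40. Patient owes $704.40 (running OOP $2,403).
Claim 4 — $10,710: deductible already satisfied, so patient's share is 20% × $10,710 = $2,142. OOP would hit $4,545 > $3,800, so the cap limits the patient to $3,800 − $2,403 = $1,397.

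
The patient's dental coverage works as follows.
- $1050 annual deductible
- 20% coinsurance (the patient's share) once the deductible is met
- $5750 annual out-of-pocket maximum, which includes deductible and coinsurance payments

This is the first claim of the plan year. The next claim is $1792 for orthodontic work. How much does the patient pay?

$1198.40

Deductible not yet touched, so the first $1050 of the bill goes to the deductible.
After the $1050 deductible portion, $1792 − $1050 = $742 is subject to coinsurance.
20% of $742 = $148.40 falls to the patient.
Patient responsibility before any cap: $1050 + $148.40 = $1198.40.
Total out-of-pocket so far would be $0 + $1198.40 = $1198.40, below the $5750 cap — no reduction.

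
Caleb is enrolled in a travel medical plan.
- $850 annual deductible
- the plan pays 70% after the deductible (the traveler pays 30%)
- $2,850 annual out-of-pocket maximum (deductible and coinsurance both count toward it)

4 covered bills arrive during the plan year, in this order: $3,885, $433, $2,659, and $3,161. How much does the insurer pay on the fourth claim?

#1 ($3,885): deductible takes $850, $3,035 remains; coinsurance $3,035 × 30% = $910.50. Cost to traveler: $1,760.50. OOP to date $1,760.50. Insurer: $3,885 − $1,760.50 = $2,124.50.
#2 ($433): deductible met; 30% of $433 = $129.90. Traveler owes $129.90 (running OOP $1,890.40). Plan pays $433 − $129.90 = $303.10.
#3 ($2,659): deductible met; 30% of $2,659 = $797.70. Traveler owes $797.70 (running OOP $2,688.10). Insurer: $2,659 − $797.70 = $1,861.30.
#4 ($3,161): 30% coinsurance on $3,161 = $948.30. That would push OOP to $3,636.40, over the $2,850 cap, so traveler pays $2,850 − $2,688.10 = $161.90. Plan pays $3,161 − $161.90 = $2,999.10.

$2,999.10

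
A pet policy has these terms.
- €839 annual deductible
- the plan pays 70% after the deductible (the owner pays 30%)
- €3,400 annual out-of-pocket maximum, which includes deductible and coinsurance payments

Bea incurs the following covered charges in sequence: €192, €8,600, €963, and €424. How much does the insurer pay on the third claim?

Claim 1 (€192): entire amount goes to the deductible. Owner pays €192; OOP now €192. Plan pays €192 − €192 = €0.
Claim 2 (€8,600): deductible takes €647, €7,953 remains; 30% of €7,953 = €2,385.90. Owner pays €3,032.90; OOP now €3,224.90. Plan pays €8,600 − €3,032.90 = €5,567.10.
Claim 3 (€963): 30% coinsurance on €963 = €288.90. That would push OOP to €3,513.80, over the €3,400 cap, so owner pays €3,400 − €3,224.90 = €175.10. Insurer: €963 − €175.10 = €787.90.

€787.90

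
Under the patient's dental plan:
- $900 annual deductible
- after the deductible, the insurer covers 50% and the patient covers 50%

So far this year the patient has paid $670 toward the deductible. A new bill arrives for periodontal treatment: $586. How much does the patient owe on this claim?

$408

$670 of the $900 deductible is already met, leaving $230.
The remaining $356 (= $586 − $230) moves to coinsurance.
Patient's 50% share of $356 is $178.
That puts the patient's cost at $230 + $178 = $408.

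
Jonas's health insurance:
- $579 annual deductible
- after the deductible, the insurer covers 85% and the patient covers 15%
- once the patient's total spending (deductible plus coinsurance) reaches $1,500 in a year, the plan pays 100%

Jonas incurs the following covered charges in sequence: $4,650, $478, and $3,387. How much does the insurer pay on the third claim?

Bill 1, $4,650: $579 to deductible, leaving $4,071; coinsurance $4,071 × 15% = $610.65. Patient pays $1,189.65; OOP now $1,189.65. Insurer: $4,650 − $1,189.65 = $3,460.35.
Bill 2, $478: 15% coinsurance on $478 = $71.70. Cost to patient: $71.70. OOP to date $1,261.35. Plan pays $478 − $71.70 = $406.30.
Bill 3, $3,387: deductible met; 15% of $3,387 = $508.05. OOP would hit $1,769.40 > $1,500, so the cap limits the patient to $1,500 − $1,261.35 = $238.65. Plan pays $3,387 − $238.65 = $3,148.35.

$3,148.35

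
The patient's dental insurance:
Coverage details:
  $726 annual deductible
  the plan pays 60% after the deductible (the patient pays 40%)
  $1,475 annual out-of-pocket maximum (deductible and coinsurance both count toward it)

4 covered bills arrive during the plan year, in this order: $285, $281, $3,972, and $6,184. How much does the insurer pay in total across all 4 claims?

#1 ($285): fully absorbed by the deductible. Patient owes $285 (running OOP $285). Insurer: $285 − $285 = $0.
#2 ($281): all of it applies to the deductible. Patient owes $281 (running OOP $566). Insurer: $281 − $281 = $0.
#3 ($3,972): $160 to deductible, leaving $3,812; 40% of $3,812 = $1,524.80. Claim cost before the cap: $160 + $1,524.80 = $1,684.80. That would push OOP to $2,250.80, over the $1,475 cap, so patient pays $1,475 − $566 = $909. Insurer: $3,972 − $909 = $3,063.
#4 ($6,184): deductible already satisfied, so patient's share is 40% × $6,184 = $2,473.60. OOP would hit $3,948.60 > $1,475, so the cap limits the patient to $1,475 − $1,475 = $0. Insurer: $6,184 − $0 = $6,184.
Insurer total = bills − patient's total = $10,722 − $1,475 = $9,247.

$9,247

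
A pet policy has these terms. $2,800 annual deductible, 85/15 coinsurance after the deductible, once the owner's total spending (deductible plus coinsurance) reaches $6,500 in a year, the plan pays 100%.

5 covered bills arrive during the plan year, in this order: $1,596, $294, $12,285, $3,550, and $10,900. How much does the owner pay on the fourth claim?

Bill 1, $1,596: entire amount goes to the deductible. Owner pays $1,596; OOP now $1,596.
Bill 2, $294: entire amount goes to the deductible. Owner pays $294; OOP now $1,890.
Bill 3, $12,285: $910 finishes the deductible; $11,375 goes to coinsurance; 15% of $11,375 = $1,706.25. Owner owes $2,616.25 (running OOP $4,506.25).
Bill 4, $3,550: deductible met; 15% of $3,550 = $532.50. Owner pays $532.50; OOP now $5,038.75.

$532.50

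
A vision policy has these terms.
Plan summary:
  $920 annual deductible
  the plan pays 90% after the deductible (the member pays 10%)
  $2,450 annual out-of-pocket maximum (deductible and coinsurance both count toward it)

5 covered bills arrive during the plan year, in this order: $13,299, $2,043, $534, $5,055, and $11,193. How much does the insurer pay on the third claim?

$480.60

#1 ($13,299): $920 finishes the deductible; $12,379 goes to coinsurance; member's 10% is $1,237.90. Cost to member: $2,157.90. OOP to date $2,157.90. Plan pays $13,299 − $2,157.90 = $11,141.10.
#2 ($2,043): deductible met; 10% of $2,043 = $204.30. Member owes $204.30 (running OOP $2,362.20). Plan pays $2,043 − $204.30 = $1,838.70.
#3 ($534): 10% coinsurance on $534 = $53.40. Member owes $53.40 (running OOP $2,415.60). Insurer: $534 − $53.40 = $480.60.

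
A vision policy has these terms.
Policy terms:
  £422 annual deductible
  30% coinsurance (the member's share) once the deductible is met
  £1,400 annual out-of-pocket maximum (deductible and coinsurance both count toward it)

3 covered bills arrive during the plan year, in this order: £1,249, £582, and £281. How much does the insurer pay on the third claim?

£196.70

Claim 1 (£1,249): £422 finishes the deductible; £827 goes to coinsurance; coinsurance £827 × 30% = £248.10. Cost to member: £670.10. OOP to date £670.10. Insurer: £1,249 − £670.10 = £578.90.
Claim 2 (£582): deductible met; 30% of £582 = £174.60. Member owes £174.60 (running OOP £844.70). Plan pays £582 − £174.60 = £407.40.
Claim 3 (£281): deductible met; 30% of £281 = £84.30. Member pays £84.30; OOP now £929. Plan pays £281 − £84.30 = £196.70.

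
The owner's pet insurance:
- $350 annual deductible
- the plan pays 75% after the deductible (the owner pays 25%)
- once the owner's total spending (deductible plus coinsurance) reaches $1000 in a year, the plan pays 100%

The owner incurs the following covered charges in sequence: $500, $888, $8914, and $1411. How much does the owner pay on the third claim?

Bill 1, $500: $350 finishes the deductible; $150 goes to coinsurance; owner's 25% is $37.50. Owner pays $387.50; OOP now $387.50.
Bill 2, $888: 25% coinsurance on $888 = $222. Cost to owner: $222. OOP to date $609.50.
Bill 3, $8914: 25% coinsurance on $8914 = $2228.50. Adding that to $609.50 gives $2838, past the $1000 cap; owner pays only $1000 − $609.50 = $390.50.

$390.50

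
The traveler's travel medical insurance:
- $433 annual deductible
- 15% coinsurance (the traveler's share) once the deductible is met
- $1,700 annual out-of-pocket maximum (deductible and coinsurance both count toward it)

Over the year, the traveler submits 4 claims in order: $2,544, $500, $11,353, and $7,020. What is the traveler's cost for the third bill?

$875.35

Claim 1 — $2,544: $433 to deductible, leaving $2,111; traveler's 15% is $316.65. Traveler owes $749.65 (running OOP $749.65).
Claim 2 — $500: 15% coinsurance on $500 = $75. Traveler pays $75; OOP now $824.65.
Claim 3 — $11,353: deductible met; 15% of $11,353 = $1,702.95. OOP would hit $2,527.60 > $1,700, so the cap limits the traveler to $1,700 − $824.65 = $875.35.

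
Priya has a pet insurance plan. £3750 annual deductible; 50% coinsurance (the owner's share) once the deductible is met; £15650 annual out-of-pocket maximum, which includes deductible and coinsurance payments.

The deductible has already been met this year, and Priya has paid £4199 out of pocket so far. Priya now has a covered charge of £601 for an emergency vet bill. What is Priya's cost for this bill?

£300.50

With the deductible met, the entire £601 is subject to coinsurance.
Coinsurance: £601 × 50% = £300.50.
Year-to-date out-of-pocket becomes £4199 + £300.50 = £4499.50, still under the £15650 maximum, so no cap applies.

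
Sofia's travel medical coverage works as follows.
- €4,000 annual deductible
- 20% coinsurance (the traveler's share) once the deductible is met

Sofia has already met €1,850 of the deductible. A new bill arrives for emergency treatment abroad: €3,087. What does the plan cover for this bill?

Deductible still to meet: €4,000 − €1,850 = €2,150.
That leaves €3,087 − €2,150 = €937 for coinsurance.
Coinsurance: €937 × 20% = €187.40.
Traveler responsibility: €2,150 + €187.40 = €2,337.40.
The insurer covers the remainder: €3,087 − €2,337.40 = €749.60.

€749.60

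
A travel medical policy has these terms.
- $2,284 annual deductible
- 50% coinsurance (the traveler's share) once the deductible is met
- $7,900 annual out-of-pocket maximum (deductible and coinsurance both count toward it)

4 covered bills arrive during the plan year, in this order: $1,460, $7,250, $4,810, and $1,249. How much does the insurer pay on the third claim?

#1 ($1,460): fully absorbed by the deductible. Traveler pays $1,460; OOP now $1,460. Insurer: $1,460 − $1,460 = $0.
#2 ($7,250): $824 to deductible, leaving $6,426; coinsurance $6,426 × 50% = $3,213. Traveler pays $4,037; OOP now $5,497. Insurer: $7,250 − $4,037 = $3,213.
#3 ($4,810): deductible already satisfied, so traveler's share is 50% × $4,810 = $2,405. That would push OOP to $7,902, over the $7,900 cap, so traveler pays $7,900 − $5,497 = $2,403. Plan pays $4,810 − $2,403 = $2,407.

$2,407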